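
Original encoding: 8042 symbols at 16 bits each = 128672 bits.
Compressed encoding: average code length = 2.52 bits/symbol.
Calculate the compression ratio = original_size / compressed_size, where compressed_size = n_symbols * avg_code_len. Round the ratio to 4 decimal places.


original_size = n_symbols * orig_bits = 8042 * 16 = 128672 bits
compressed_size = n_symbols * avg_code_len = 8042 * 2.52 = 20265.84 bits
ratio = original_size / compressed_size = 128672 / 20265.84 = 6.3492

Compression ratio = 6.3492


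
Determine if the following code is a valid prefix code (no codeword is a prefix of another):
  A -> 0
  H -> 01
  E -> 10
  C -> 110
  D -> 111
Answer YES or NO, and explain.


Checking each pair (does one codeword prefix another?):
  A='0' vs H='01': prefix -- VIOLATION

NO -- this is NOT a valid prefix code. A (0) is a prefix of H (01).


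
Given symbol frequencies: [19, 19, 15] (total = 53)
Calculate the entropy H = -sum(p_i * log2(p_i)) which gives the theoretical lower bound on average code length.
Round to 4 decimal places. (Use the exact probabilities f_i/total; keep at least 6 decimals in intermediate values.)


Per-symbol terms -p_i * log2(p_i) with p_i = f_i/53:
  p = 19/53 = 0.358491: log2(p) = -1.479993, -p*log2(p) = 0.530564
  p = 19/53 = 0.358491: log2(p) = -1.479993, -p*log2(p) = 0.530564
  p = 15/53 = 0.283019: log2(p) = -1.821030, -p*log2(p) = 0.515386
H = 0.530564 + 0.530564 + 0.515386 = 1.576514

H = 1.5765 bits/symbol


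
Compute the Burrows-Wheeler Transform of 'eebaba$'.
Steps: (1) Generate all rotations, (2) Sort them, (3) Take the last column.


Rotations (sorted):
  0: $eebaba -> last char: a
  1: a$eebab -> last char: b
  2: aba$eeb -> last char: b
  3: ba$eeba -> last char: a
  4: baba$ee -> last char: e
  5: ebaba$e -> last char: e
  6: eebaba$ -> last char: $


BWT = abbaee$


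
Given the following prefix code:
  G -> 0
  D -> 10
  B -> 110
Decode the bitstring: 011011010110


Decoding step by step:
Bits 0 -> G
Bits 110 -> B
Bits 110 -> B
Bits 10 -> D
Bits 110 -> B


Decoded message: GBBDB


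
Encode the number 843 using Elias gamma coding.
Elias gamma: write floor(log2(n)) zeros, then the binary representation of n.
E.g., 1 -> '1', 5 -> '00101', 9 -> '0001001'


num_bits = floor(log2(843)) + 1 = 10
leading_zeros = num_bits - 1 = 9
binary(843) = 1101001011

Elias gamma(843) = '000000000' + '1101001011' = 0000000001101001011 (19 bits)


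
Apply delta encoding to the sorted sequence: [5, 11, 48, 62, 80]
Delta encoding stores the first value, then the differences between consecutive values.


First value: 5
Deltas:
  11 - 5 = 6
  48 - 11 = 37
  62 - 48 = 14
  80 - 62 = 18


Delta encoded: [5, 6, 37, 14, 18]


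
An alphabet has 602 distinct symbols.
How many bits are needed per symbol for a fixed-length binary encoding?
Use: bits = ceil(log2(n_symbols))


log2(602) = 9.2336
Bracket: 2^9 = 512 < 602 <= 2^10 = 1024
So ceil(log2(602)) = 10

bits = ceil(log2(602)) = ceil(9.2336) = 10 bits


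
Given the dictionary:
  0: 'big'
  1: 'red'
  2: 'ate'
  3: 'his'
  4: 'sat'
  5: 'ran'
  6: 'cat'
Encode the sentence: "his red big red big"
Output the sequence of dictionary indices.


Look up each word in the dictionary:
  'his' -> 3
  'red' -> 1
  'big' -> 0
  'red' -> 1
  'big' -> 0

Encoded: [3, 1, 0, 1, 0]


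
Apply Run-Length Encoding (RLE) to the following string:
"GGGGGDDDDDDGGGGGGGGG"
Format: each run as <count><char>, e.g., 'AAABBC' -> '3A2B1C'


Scanning runs left to right:
  i=0: run of 'G' x 5 -> '5G'
  i=5: run of 'D' x 6 -> '6D'
  i=11: run of 'G' x 9 -> '9G'

RLE = 5G6D9G


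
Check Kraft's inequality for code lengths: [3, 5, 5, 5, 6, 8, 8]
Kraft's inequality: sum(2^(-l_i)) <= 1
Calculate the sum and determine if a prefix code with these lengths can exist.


Sum = 2^(-3) + 2^(-5) + 2^(-5) + 2^(-5) + 2^(-6) + 2^(-8) + 2^(-8)
    = 0.125 + 0.03125 + 0.03125 + 0.03125 + 0.015625 + 0.00390625 + 0.00390625
    = 62/256 = 0.2421875
Since 0.2421875 <= 1, Kraft's inequality IS satisfied.
A prefix code with these lengths CAN exist.

Kraft sum = 0.2421875. Satisfied.


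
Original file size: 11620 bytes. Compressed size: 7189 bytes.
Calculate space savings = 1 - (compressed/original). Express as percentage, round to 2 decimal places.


ratio = compressed/original = 7189/11620 = 0.618675
savings = 1 - ratio = 1 - 0.618675 = 0.381325
as a percentage: 0.381325 * 100 = 38.13%

Space savings = 1 - 7189/11620 = 38.13%


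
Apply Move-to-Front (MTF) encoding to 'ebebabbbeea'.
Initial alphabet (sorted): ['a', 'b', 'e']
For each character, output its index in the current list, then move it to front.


MTF encoding:
'e': index 2 in ['a', 'b', 'e'] -> ['e', 'a', 'b']
'b': index 2 in ['e', 'a', 'b'] -> ['b', 'e', 'a']
'e': index 1 in ['b', 'e', 'a'] -> ['e', 'b', 'a']
'b': index 1 in ['e', 'b', 'a'] -> ['b', 'e', 'a']
'a': index 2 in ['b', 'e', 'a'] -> ['a', 'b', 'e']
'b': index 1 in ['a', 'b', 'e'] -> ['b', 'a', 'e']
'b': index 0 in ['b', 'a', 'e'] -> ['b', 'a', 'e']
'b': index 0 in ['b', 'a', 'e'] -> ['b', 'a', 'e']
'e': index 2 in ['b', 'a', 'e'] -> ['e', 'b', 'a']
'e': index 0 in ['e', 'b', 'a'] -> ['e', 'b', 'a']
'a': index 2 in ['e', 'b', 'a'] -> ['a', 'e', 'b']


Output: [2, 2, 1, 1, 2, 1, 0, 0, 2, 0, 2]


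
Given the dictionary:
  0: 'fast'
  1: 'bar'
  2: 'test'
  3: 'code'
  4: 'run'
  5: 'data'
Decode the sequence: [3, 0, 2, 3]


Look up each index in the dictionary:
  3 -> 'code'
  0 -> 'fast'
  2 -> 'test'
  3 -> 'code'

Decoded: "code fast test code"


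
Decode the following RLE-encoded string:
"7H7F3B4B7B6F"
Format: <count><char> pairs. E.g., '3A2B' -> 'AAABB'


Expanding each <count><char> pair:
  7H -> 'HHHHHHH'
  7F -> 'FFFFFFF'
  3B -> 'BBB'
  4B -> 'BBBB'
  7B -> 'BBBBBBB'
  6F -> 'FFFFFF'

Decoded = HHHHHHHFFFFFFFBBBBBBBBBBBBBBFFFFFF


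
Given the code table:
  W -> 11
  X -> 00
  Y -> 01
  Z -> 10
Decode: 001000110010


Decoding:
00 -> X
10 -> Z
00 -> X
11 -> W
00 -> X
10 -> Z


Result: XZXWXZ


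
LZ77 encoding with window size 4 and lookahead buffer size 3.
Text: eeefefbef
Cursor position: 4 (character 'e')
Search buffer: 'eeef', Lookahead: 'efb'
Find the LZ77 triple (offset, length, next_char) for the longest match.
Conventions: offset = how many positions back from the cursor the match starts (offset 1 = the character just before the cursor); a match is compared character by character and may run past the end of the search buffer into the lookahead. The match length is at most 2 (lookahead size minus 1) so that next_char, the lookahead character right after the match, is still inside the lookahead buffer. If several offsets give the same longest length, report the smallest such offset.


Try each offset into the search buffer:
  offset=1 (pos 3, char 'f'): match length 0
  offset=2 (pos 2, char 'e'): match length 2
  offset=3 (pos 1, char 'e'): match length 1
  offset=4 (pos 0, char 'e'): match length 1
Longest match has length 2 at offset 2.
next_char = character at position 4 + 2 = 6 -> 'b'

Best match: offset=2, length=2 (matching 'ef' starting at position 2)
LZ77 triple: (2, 2, 'b')


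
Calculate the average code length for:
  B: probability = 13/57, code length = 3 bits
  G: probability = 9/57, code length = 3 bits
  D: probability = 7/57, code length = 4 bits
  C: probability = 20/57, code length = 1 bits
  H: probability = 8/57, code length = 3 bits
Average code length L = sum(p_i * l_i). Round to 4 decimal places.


Weighted contributions p_i * l_i:
  B: (13/57) * 3 = 39/57
  G: (9/57) * 3 = 27/57
  D: (7/57) * 4 = 28/57
  C: (20/57) * 1 = 20/57
  H: (8/57) * 3 = 24/57
Sum = (39 + 27 + 28 + 20 + 24)/57 = 138/57

L = 138/57 = 2.4211 bits/symbol


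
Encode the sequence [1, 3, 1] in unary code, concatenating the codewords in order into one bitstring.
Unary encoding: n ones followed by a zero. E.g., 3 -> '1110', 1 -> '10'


Encode each number as n ones followed by a terminating 0:
  1 -> 10 (2 bits)
  3 -> 1110 (4 bits)
  1 -> 10 (2 bits)
Total length = 2 + 4 + 2 = 8 bits.

Unary([1, 3, 1]) = 10111010 (8 bits)


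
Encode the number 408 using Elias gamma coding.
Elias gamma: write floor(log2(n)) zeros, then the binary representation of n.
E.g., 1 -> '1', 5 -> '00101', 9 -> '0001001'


num_bits = floor(log2(408)) + 1 = 9
leading_zeros = num_bits - 1 = 8
binary(408) = 110011000

Elias gamma(408) = '00000000' + '110011000' = 00000000110011000 (17 bits)


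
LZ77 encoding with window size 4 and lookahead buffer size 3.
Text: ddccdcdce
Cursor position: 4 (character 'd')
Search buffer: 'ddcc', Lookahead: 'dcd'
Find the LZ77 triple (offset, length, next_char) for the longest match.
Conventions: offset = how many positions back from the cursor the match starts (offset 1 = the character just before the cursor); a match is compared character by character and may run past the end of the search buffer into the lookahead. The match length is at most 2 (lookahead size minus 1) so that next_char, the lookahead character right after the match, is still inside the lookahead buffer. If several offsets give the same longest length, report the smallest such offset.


Try each offset into the search buffer:
  offset=1 (pos 3, char 'c'): match length 0
  offset=2 (pos 2, char 'c'): match length 0
  offset=3 (pos 1, char 'd'): match length 2
  offset=4 (pos 0, char 'd'): match length 1
Longest match has length 2 at offset 3.
next_char = character at position 4 + 2 = 6 -> 'd'

Best match: offset=3, length=2 (matching 'dc' starting at position 1)
LZ77 triple: (3, 2, 'd')


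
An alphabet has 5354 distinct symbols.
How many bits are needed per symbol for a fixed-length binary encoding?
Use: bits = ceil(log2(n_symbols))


log2(5354) = 12.3864
Bracket: 2^12 = 4096 < 5354 <= 2^13 = 8192
So ceil(log2(5354)) = 13

bits = ceil(log2(5354)) = ceil(12.3864) = 13 bits


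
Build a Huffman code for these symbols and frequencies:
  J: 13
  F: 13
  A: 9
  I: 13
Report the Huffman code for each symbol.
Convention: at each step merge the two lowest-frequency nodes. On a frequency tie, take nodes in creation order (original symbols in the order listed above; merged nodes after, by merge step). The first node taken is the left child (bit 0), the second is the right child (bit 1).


Huffman tree construction:
Step 1: Merge A(9) + J(13) = 22
Step 2: Merge F(13) + I(13) = 26
Step 3: Merge (A+J)(22) + (F+I)(26) = 48
Read each symbol's code off the tree from the root (left child = 0, right child = 1).

Codes:
  J: 01 (length 2)
  F: 10 (length 2)
  A: 00 (length 2)
  I: 11 (length 2)
Average code length: 96/48 = 2.0000 bits/symbol


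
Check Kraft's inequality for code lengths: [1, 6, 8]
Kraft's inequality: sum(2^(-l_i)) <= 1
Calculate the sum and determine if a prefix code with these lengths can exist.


Sum = 2^(-1) + 2^(-6) + 2^(-8)
    = 0.5 + 0.015625 + 0.00390625
    = 133/256 = 0.51953125
Since 0.51953125 <= 1, Kraft's inequality IS satisfied.
A prefix code with these lengths CAN exist.

Kraft sum = 0.51953125. Satisfied.


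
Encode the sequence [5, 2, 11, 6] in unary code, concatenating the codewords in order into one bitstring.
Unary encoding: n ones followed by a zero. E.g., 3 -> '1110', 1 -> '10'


Encode each number as n ones followed by a terminating 0:
  5 -> 111110 (6 bits)
  2 -> 110 (3 bits)
  11 -> 111111111110 (12 bits)
  6 -> 1111110 (7 bits)
Total length = 6 + 3 + 12 + 7 = 28 bits.

Unary([5, 2, 11, 6]) = 1111101101111111111101111110 (28 bits)


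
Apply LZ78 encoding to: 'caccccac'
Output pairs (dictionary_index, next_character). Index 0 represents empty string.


LZ78 encoding steps:
Dictionary: {0: ''}
Step 1: w='' (idx 0), next='c' -> output (0, 'c'), add 'c' as idx 1
Step 2: w='' (idx 0), next='a' -> output (0, 'a'), add 'a' as idx 2
Step 3: w='c' (idx 1), next='c' -> output (1, 'c'), add 'cc' as idx 3
Step 4: w='cc' (idx 3), next='a' -> output (3, 'a'), add 'cca' as idx 4
Step 5: w='c' (idx 1), end of input -> output (1, '')


Encoded: [(0, 'c'), (0, 'a'), (1, 'c'), (3, 'a'), (1, '')]


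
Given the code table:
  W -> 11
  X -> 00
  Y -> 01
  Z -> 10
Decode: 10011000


Decoding:
10 -> Z
01 -> Y
10 -> Z
00 -> X


Result: ZYZX


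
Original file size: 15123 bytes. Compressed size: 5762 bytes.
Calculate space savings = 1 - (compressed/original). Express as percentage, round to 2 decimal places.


ratio = compressed/original = 5762/15123 = 0.381009
savings = 1 - ratio = 1 - 0.381009 = 0.618991
as a percentage: 0.618991 * 100 = 61.9%

Space savings = 1 - 5762/15123 = 61.9%


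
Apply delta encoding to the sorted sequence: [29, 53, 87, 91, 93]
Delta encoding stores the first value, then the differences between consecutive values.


First value: 29
Deltas:
  53 - 29 = 24
  87 - 53 = 34
  91 - 87 = 4
  93 - 91 = 2


Delta encoded: [29, 24, 34, 4, 2]


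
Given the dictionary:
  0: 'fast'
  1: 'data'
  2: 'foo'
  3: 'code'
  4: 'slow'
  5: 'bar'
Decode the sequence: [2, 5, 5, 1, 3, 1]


Look up each index in the dictionary:
  2 -> 'foo'
  5 -> 'bar'
  5 -> 'bar'
  1 -> 'data'
  3 -> 'code'
  1 -> 'data'

Decoded: "foo bar bar data code data"


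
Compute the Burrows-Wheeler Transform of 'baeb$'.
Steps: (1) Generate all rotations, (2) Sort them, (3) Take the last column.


Rotations (sorted):
  0: $baeb -> last char: b
  1: aeb$b -> last char: b
  2: b$bae -> last char: e
  3: baeb$ -> last char: $
  4: eb$ba -> last char: a


BWT = bbe$a


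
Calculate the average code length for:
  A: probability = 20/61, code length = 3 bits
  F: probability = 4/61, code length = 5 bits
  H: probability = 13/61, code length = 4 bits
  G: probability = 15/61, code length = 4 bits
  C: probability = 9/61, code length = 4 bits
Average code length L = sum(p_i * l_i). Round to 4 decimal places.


Weighted contributions p_i * l_i:
  A: (20/61) * 3 = 60/61
  F: (4/61) * 5 = 20/61
  H: (13/61) * 4 = 52/61
  G: (15/61) * 4 = 60/61
  C: (9/61) * 4 = 36/61
Sum = (60 + 20 + 52 + 60 + 36)/61 = 228/61

L = 228/61 = 3.7377 bits/symbol


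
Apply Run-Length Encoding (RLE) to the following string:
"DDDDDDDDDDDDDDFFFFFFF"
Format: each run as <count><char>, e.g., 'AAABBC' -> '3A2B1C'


Scanning runs left to right:
  i=0: run of 'D' x 14 -> '14D'
  i=14: run of 'F' x 7 -> '7F'

RLE = 14D7F


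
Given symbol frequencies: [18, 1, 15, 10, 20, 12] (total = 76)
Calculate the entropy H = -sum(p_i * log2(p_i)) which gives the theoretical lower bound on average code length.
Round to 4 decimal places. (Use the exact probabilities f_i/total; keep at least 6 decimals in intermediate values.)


Per-symbol terms -p_i * log2(p_i) with p_i = f_i/76:
  p = 18/76 = 0.236842: log2(p) = -2.078003, -p*log2(p) = 0.492158
  p = 1/76 = 0.013158: log2(p) = -6.247928, -p*log2(p) = 0.082210
  p = 15/76 = 0.197368: log2(p) = -2.341037, -p*log2(p) = 0.462047
  p = 10/76 = 0.131579: log2(p) = -2.925999, -p*log2(p) = 0.385000
  p = 20/76 = 0.263158: log2(p) = -1.925999, -p*log2(p) = 0.506842
  p = 12/76 = 0.157895: log2(p) = -2.662965, -p*log2(p) = 0.420468
H = 0.492158 + 0.082210 + 0.462047 + 0.385000 + 0.506842 + 0.420468 = 2.348725

H = 2.3487 bits/symbol


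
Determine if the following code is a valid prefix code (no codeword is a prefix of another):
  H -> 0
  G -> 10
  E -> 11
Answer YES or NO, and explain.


Checking each pair (does one codeword prefix another?):
  H='0' vs G='10': no prefix
  H='0' vs E='11': no prefix
  G='10' vs H='0': no prefix
  G='10' vs E='11': no prefix
  E='11' vs H='0': no prefix
  E='11' vs G='10': no prefix
No violation found over all pairs.

YES -- this is a valid prefix code. No codeword is a prefix of any other codeword.


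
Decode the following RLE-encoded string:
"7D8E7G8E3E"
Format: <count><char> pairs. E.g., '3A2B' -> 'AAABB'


Expanding each <count><char> pair:
  7D -> 'DDDDDDD'
  8E -> 'EEEEEEEE'
  7G -> 'GGGGGGG'
  8E -> 'EEEEEEEE'
  3E -> 'EEE'

Decoded = DDDDDDDEEEEEEEEGGGGGGGEEEEEEEEEEE


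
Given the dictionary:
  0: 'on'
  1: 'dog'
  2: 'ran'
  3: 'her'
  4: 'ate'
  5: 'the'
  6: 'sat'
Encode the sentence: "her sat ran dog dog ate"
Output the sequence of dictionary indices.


Look up each word in the dictionary:
  'her' -> 3
  'sat' -> 6
  'ran' -> 2
  'dog' -> 1
  'dog' -> 1
  'ate' -> 4

Encoded: [3, 6, 2, 1, 1, 4]


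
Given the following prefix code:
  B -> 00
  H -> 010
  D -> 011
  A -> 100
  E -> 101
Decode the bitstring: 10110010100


Decoding step by step:
Bits 101 -> E
Bits 100 -> A
Bits 101 -> E
Bits 00 -> B


Decoded message: EAEB


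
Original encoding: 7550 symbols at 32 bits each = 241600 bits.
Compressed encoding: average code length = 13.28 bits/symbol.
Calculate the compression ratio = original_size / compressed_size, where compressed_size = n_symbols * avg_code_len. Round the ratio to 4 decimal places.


original_size = n_symbols * orig_bits = 7550 * 32 = 241600 bits
compressed_size = n_symbols * avg_code_len = 7550 * 13.28 = 100264.0 bits
ratio = original_size / compressed_size = 241600 / 100264.0 = 2.4096

Compression ratio = 2.4096


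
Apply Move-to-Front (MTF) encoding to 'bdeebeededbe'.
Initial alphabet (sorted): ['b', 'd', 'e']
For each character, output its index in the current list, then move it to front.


MTF encoding:
'b': index 0 in ['b', 'd', 'e'] -> ['b', 'd', 'e']
'd': index 1 in ['b', 'd', 'e'] -> ['d', 'b', 'e']
'e': index 2 in ['d', 'b', 'e'] -> ['e', 'd', 'b']
'e': index 0 in ['e', 'd', 'b'] -> ['e', 'd', 'b']
'b': index 2 in ['e', 'd', 'b'] -> ['b', 'e', 'd']
'e': index 1 in ['b', 'e', 'd'] -> ['e', 'b', 'd']
'e': index 0 in ['e', 'b', 'd'] -> ['e', 'b', 'd']
'd': index 2 in ['e', 'b', 'd'] -> ['d', 'e', 'b']
'e': index 1 in ['d', 'e', 'b'] -> ['e', 'd', 'b']
'd': index 1 in ['e', 'd', 'b'] -> ['d', 'e', 'b']
'b': index 2 in ['d', 'e', 'b'] -> ['b', 'd', 'e']
'e': index 2 in ['b', 'd', 'e'] -> ['e', 'b', 'd']


Output: [0, 1, 2, 0, 2, 1, 0, 2, 1, 1, 2, 2]


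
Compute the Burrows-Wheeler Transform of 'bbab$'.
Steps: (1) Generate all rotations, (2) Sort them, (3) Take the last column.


Rotations (sorted):
  0: $bbab -> last char: b
  1: ab$bb -> last char: b
  2: b$bba -> last char: a
  3: bab$b -> last char: b
  4: bbab$ -> last char: $


BWT = bbab$


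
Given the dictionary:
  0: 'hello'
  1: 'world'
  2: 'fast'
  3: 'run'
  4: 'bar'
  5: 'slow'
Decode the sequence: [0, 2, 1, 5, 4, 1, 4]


Look up each index in the dictionary:
  0 -> 'hello'
  2 -> 'fast'
  1 -> 'world'
  5 -> 'slow'
  4 -> 'bar'
  1 -> 'world'
  4 -> 'bar'

Decoded: "hello fast world slow bar world bar"


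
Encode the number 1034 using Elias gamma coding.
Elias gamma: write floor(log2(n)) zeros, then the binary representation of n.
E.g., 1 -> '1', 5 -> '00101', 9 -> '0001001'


num_bits = floor(log2(1034)) + 1 = 11
leading_zeros = num_bits - 1 = 10
binary(1034) = 10000001010

Elias gamma(1034) = '0000000000' + '10000001010' = 000000000010000001010 (21 bits)


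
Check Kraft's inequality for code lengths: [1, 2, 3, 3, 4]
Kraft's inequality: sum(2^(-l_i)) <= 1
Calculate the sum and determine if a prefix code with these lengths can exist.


Sum = 2^(-1) + 2^(-2) + 2^(-3) + 2^(-3) + 2^(-4)
    = 0.5 + 0.25 + 0.125 + 0.125 + 0.0625
    = 17/16 = 1.0625
Since 1.0625 > 1, Kraft's inequality is NOT satisfied.
A prefix code with these lengths CANNOT exist.

Kraft sum = 1.0625. Not satisfied.


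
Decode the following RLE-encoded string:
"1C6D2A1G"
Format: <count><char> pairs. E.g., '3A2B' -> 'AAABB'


Expanding each <count><char> pair:
  1C -> 'C'
  6D -> 'DDDDDD'
  2A -> 'AA'
  1G -> 'G'

Decoded = CDDDDDDAAG


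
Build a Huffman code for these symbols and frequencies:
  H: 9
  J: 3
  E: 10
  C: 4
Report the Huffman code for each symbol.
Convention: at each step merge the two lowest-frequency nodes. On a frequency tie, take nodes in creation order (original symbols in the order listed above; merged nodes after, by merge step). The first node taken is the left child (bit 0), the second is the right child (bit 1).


Huffman tree construction:
Step 1: Merge J(3) + C(4) = 7
Step 2: Merge (J+C)(7) + H(9) = 16
Step 3: Merge E(10) + ((J+C)+H)(16) = 26
Read each symbol's code off the tree from the root (left child = 0, right child = 1).

Codes:
  H: 11 (length 2)
  J: 100 (length 3)
  E: 0 (length 1)
  C: 101 (length 3)
Average code length: 49/26 = 1.8846 bits/symbol


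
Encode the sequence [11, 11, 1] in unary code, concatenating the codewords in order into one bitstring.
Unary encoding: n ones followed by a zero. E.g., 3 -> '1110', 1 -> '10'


Encode each number as n ones followed by a terminating 0:
  11 -> 111111111110 (12 bits)
  11 -> 111111111110 (12 bits)
  1 -> 10 (2 bits)
Total length = 12 + 12 + 2 = 26 bits.

Unary([11, 11, 1]) = 11111111111011111111111010 (26 bits)


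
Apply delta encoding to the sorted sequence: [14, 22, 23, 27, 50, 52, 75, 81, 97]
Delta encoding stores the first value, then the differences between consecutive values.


First value: 14
Deltas:
  22 - 14 = 8
  23 - 22 = 1
  27 - 23 = 4
  50 - 27 = 23
  52 - 50 = 2
  75 - 52 = 23
  81 - 75 = 6
  97 - 81 = 16


Delta encoded: [14, 8, 1, 4, 23, 2, 23, 6, 16]


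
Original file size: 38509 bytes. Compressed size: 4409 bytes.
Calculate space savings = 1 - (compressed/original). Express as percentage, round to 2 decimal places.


ratio = compressed/original = 4409/38509 = 0.114493
savings = 1 - ratio = 1 - 0.114493 = 0.885507
as a percentage: 0.885507 * 100 = 88.55%

Space savings = 1 - 4409/38509 = 88.55%


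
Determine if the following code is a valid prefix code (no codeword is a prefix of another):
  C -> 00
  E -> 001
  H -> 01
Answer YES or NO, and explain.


Checking each pair (does one codeword prefix another?):
  C='00' vs E='001': prefix -- VIOLATION

NO -- this is NOT a valid prefix code. C (00) is a prefix of E (001).


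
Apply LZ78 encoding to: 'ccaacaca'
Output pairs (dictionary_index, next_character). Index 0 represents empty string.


LZ78 encoding steps:
Dictionary: {0: ''}
Step 1: w='' (idx 0), next='c' -> output (0, 'c'), add 'c' as idx 1
Step 2: w='c' (idx 1), next='a' -> output (1, 'a'), add 'ca' as idx 2
Step 3: w='' (idx 0), next='a' -> output (0, 'a'), add 'a' as idx 3
Step 4: w='ca' (idx 2), next='c' -> output (2, 'c'), add 'cac' as idx 4
Step 5: w='a' (idx 3), end of input -> output (3, '')


Encoded: [(0, 'c'), (1, 'a'), (0, 'a'), (2, 'c'), (3, '')]


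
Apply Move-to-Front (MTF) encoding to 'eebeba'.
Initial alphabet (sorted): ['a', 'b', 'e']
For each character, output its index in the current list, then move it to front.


MTF encoding:
'e': index 2 in ['a', 'b', 'e'] -> ['e', 'a', 'b']
'e': index 0 in ['e', 'a', 'b'] -> ['e', 'a', 'b']
'b': index 2 in ['e', 'a', 'b'] -> ['b', 'e', 'a']
'e': index 1 in ['b', 'e', 'a'] -> ['e', 'b', 'a']
'b': index 1 in ['e', 'b', 'a'] -> ['b', 'e', 'a']
'a': index 2 in ['b', 'e', 'a'] -> ['a', 'b', 'e']


Output: [2, 0, 2, 1, 1, 2]


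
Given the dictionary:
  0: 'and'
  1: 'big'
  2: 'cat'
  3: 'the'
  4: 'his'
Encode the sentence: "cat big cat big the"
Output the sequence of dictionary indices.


Look up each word in the dictionary:
  'cat' -> 2
  'big' -> 1
  'cat' -> 2
  'big' -> 1
  'the' -> 3

Encoded: [2, 1, 2, 1, 3]


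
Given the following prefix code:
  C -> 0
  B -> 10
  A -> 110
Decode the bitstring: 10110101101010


Decoding step by step:
Bits 10 -> B
Bits 110 -> A
Bits 10 -> B
Bits 110 -> A
Bits 10 -> B
Bits 10 -> B


Decoded message: BABABB


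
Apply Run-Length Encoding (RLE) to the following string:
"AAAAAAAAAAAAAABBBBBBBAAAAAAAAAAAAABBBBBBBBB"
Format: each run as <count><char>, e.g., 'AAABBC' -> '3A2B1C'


Scanning runs left to right:
  i=0: run of 'A' x 14 -> '14A'
  i=14: run of 'B' x 7 -> '7B'
  i=21: run of 'A' x 13 -> '13A'
  i=34: run of 'B' x 9 -> '9B'

RLE = 14A7B13A9B


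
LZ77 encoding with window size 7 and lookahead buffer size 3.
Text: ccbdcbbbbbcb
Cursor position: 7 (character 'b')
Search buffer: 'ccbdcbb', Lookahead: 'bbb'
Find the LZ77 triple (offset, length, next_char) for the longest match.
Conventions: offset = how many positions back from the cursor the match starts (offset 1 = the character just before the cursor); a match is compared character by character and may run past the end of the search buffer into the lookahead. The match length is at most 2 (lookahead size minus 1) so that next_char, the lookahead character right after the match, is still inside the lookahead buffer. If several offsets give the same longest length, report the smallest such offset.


Try each offset into the search buffer:
  offset=1 (pos 6, char 'b'): match length 2
  offset=2 (pos 5, char 'b'): match length 2
  offset=3 (pos 4, char 'c'): match length 0
  offset=4 (pos 3, char 'd'): match length 0
  offset=5 (pos 2, char 'b'): match length 1
  offset=6 (pos 1, char 'c'): match length 0
  offset=7 (pos 0, char 'c'): match length 0
Longest match has length 2, found at offsets 1, 2; take the smallest, offset 1.
next_char = character at position 7 + 2 = 9 -> 'b'

Best match: offset=1, length=2 (matching 'bb' starting at position 6)
LZ77 triple: (1, 2, 'b')


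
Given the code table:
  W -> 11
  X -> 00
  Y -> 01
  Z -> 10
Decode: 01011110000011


Decoding:
01 -> Y
01 -> Y
11 -> W
10 -> Z
00 -> X
00 -> X
11 -> W


Result: YYWZXXW


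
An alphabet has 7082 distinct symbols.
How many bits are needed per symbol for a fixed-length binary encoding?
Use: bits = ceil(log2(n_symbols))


log2(7082) = 12.7899
Bracket: 2^12 = 4096 < 7082 <= 2^13 = 8192
So ceil(log2(7082)) = 13

bits = ceil(log2(7082)) = ceil(12.7899) = 13 bits


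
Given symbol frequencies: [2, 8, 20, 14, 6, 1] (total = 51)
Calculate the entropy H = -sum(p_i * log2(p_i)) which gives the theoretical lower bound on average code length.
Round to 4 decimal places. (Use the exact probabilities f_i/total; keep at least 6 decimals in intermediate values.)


Per-symbol terms -p_i * log2(p_i) with p_i = f_i/51:
  p = 2/51 = 0.039216: log2(p) = -4.672425, -p*log2(p) = 0.183232
  p = 8/51 = 0.156863: log2(p) = -2.672425, -p*log2(p) = 0.419204
  p = 20/51 = 0.392157: log2(p) = -1.350497, -p*log2(p) = 0.529607
  p = 14/51 = 0.274510: log2(p) = -1.865070, -p*log2(p) = 0.511980
  p = 6/51 = 0.117647: log2(p) = -3.087463, -p*log2(p) = 0.363231
  p = 1/51 = 0.019608: log2(p) = -5.672425, -p*log2(p) = 0.111224
H = 0.183232 + 0.419204 + 0.529607 + 0.511980 + 0.363231 + 0.111224 = 2.118478

H = 2.1185 bits/symbol


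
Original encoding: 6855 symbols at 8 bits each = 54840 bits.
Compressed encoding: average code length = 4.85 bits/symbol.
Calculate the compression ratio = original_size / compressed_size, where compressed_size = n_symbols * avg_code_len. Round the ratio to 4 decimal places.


original_size = n_symbols * orig_bits = 6855 * 8 = 54840 bits
compressed_size = n_symbols * avg_code_len = 6855 * 4.85 = 33246.75 bits
ratio = original_size / compressed_size = 54840 / 33246.75 = 1.6495

Compression ratio = 1.6495


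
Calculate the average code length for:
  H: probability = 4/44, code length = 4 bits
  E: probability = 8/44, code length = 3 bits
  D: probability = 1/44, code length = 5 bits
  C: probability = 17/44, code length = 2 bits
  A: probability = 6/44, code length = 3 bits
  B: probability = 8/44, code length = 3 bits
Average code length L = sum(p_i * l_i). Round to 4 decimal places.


Weighted contributions p_i * l_i:
  H: (4/44) * 4 = 16/44
  E: (8/44) * 3 = 24/44
  D: (1/44) * 5 = 5/44
  C: (17/44) * 2 = 34/44
  A: (6/44) * 3 = 18/44
  B: (8/44) * 3 = 24/44
Sum = (16 + 24 + 5 + 34 + 18 + 24)/44 = 121/44

L = 121/44 = 2.7500 bits/symbol


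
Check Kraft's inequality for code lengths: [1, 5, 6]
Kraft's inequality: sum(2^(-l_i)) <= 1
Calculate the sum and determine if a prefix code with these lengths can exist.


Sum = 2^(-1) + 2^(-5) + 2^(-6)
    = 0.5 + 0.03125 + 0.015625
    = 35/64 = 0.546875
Since 0.546875 <= 1, Kraft's inequality IS satisfied.
A prefix code with these lengths CAN exist.

Kraft sum = 0.546875. Satisfied.


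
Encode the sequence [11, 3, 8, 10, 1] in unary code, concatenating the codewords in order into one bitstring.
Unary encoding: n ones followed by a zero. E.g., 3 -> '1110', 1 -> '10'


Encode each number as n ones followed by a terminating 0:
  11 -> 111111111110 (12 bits)
  3 -> 1110 (4 bits)
  8 -> 111111110 (9 bits)
  10 -> 11111111110 (11 bits)
  1 -> 10 (2 bits)
Total length = 12 + 4 + 9 + 11 + 2 = 38 bits.

Unary([11, 3, 8, 10, 1]) = 11111111111011101111111101111111111010 (38 bits)


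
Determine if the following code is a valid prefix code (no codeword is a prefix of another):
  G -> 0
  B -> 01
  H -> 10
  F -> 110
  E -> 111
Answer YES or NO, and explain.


Checking each pair (does one codeword prefix another?):
  G='0' vs B='01': prefix -- VIOLATION

NO -- this is NOT a valid prefix code. G (0) is a prefix of B (01).


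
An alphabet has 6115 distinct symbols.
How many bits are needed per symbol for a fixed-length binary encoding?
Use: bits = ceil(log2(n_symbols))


log2(6115) = 12.5781
Bracket: 2^12 = 4096 < 6115 <= 2^13 = 8192
So ceil(log2(6115)) = 13

bits = ceil(log2(6115)) = ceil(12.5781) = 13 bits


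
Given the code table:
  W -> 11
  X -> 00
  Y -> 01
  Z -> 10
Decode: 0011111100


Decoding:
00 -> X
11 -> W
11 -> W
11 -> W
00 -> X


Result: XWWWX


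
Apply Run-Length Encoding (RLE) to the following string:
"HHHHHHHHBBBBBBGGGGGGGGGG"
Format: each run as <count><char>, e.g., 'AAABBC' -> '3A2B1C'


Scanning runs left to right:
  i=0: run of 'H' x 8 -> '8H'
  i=8: run of 'B' x 6 -> '6B'
  i=14: run of 'G' x 10 -> '10G'

RLE = 8H6B10G


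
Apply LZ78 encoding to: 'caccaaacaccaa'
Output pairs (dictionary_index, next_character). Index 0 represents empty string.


LZ78 encoding steps:
Dictionary: {0: ''}
Step 1: w='' (idx 0), next='c' -> output (0, 'c'), add 'c' as idx 1
Step 2: w='' (idx 0), next='a' -> output (0, 'a'), add 'a' as idx 2
Step 3: w='c' (idx 1), next='c' -> output (1, 'c'), add 'cc' as idx 3
Step 4: w='a' (idx 2), next='a' -> output (2, 'a'), add 'aa' as idx 4
Step 5: w='a' (idx 2), next='c' -> output (2, 'c'), add 'ac' as idx 5
Step 6: w='ac' (idx 5), next='c' -> output (5, 'c'), add 'acc' as idx 6
Step 7: w='aa' (idx 4), end of input -> output (4, '')


Encoded: [(0, 'c'), (0, 'a'), (1, 'c'), (2, 'a'), (2, 'c'), (5, 'c'), (4, '')]


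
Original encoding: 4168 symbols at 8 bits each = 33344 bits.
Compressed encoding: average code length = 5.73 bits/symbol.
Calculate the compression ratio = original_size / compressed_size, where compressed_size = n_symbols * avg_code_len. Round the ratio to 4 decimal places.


original_size = n_symbols * orig_bits = 4168 * 8 = 33344 bits
compressed_size = n_symbols * avg_code_len = 4168 * 5.73 = 23882.64 bits
ratio = original_size / compressed_size = 33344 / 23882.64 = 1.3962

Compression ratio = 1.3962


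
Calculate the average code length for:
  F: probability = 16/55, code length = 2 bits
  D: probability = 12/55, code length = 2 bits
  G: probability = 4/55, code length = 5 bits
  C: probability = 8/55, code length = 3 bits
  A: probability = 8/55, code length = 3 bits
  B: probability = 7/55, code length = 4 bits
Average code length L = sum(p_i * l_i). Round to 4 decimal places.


Weighted contributions p_i * l_i:
  F: (16/55) * 2 = 32/55
  D: (12/55) * 2 = 24/55
  G: (4/55) * 5 = 20/55
  C: (8/55) * 3 = 24/55
  A: (8/55) * 3 = 24/55
  B: (7/55) * 4 = 28/55
Sum = (32 + 24 + 20 + 24 + 24 + 28)/55 = 152/55

L = 152/55 = 2.7636 bits/symbol


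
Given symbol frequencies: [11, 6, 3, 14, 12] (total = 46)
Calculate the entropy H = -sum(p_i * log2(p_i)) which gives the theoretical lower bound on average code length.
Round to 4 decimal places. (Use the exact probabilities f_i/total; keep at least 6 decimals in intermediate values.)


Per-symbol terms -p_i * log2(p_i) with p_i = f_i/46:
  p = 11/46 = 0.239130: log2(p) = -2.064130, -p*log2(p) = 0.493596
  p = 6/46 = 0.130435: log2(p) = -2.938599, -p*log2(p) = 0.383296
  p = 3/46 = 0.065217: log2(p) = -3.938599, -p*log2(p) = 0.256865
  p = 14/46 = 0.304348: log2(p) = -1.716207, -p*log2(p) = 0.522324
  p = 12/46 = 0.260870: log2(p) = -1.938599, -p*log2(p) = 0.505722
H = 0.493596 + 0.383296 + 0.256865 + 0.522324 + 0.505722 = 2.161803

H = 2.1618 bits/symbol


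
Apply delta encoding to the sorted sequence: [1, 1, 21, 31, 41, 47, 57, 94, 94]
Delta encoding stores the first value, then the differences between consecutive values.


First value: 1
Deltas:
  1 - 1 = 0
  21 - 1 = 20
  31 - 21 = 10
  41 - 31 = 10
  47 - 41 = 6
  57 - 47 = 10
  94 - 57 = 37
  94 - 94 = 0


Delta encoded: [1, 0, 20, 10, 10, 6, 10, 37, 0]


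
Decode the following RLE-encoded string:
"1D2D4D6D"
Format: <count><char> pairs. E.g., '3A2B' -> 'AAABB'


Expanding each <count><char> pair:
  1D -> 'D'
  2D -> 'DD'
  4D -> 'DDDD'
  6D -> 'DDDDDD'

Decoded = DDDDDDDDDDDDD


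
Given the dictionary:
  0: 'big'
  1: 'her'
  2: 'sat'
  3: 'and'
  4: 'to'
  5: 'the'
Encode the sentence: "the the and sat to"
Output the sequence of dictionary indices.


Look up each word in the dictionary:
  'the' -> 5
  'the' -> 5
  'and' -> 3
  'sat' -> 2
  'to' -> 4

Encoded: [5, 5, 3, 2, 4]


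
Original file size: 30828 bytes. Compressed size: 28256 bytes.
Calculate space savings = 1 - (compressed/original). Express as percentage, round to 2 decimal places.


ratio = compressed/original = 28256/30828 = 0.916569
savings = 1 - ratio = 1 - 0.916569 = 0.083431
as a percentage: 0.083431 * 100 = 8.34%

Space savings = 1 - 28256/30828 = 8.34%


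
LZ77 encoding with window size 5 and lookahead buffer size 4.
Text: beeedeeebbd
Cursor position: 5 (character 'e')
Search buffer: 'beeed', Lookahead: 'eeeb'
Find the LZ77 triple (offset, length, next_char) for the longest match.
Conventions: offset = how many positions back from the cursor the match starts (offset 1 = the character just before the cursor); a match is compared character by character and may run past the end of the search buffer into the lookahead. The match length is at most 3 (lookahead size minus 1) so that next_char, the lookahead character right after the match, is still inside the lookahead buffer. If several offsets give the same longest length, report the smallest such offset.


Try each offset into the search buffer:
  offset=1 (pos 4, char 'd'): match length 0
  offset=2 (pos 3, char 'e'): match length 1
  offset=3 (pos 2, char 'e'): match length 2
  offset=4 (pos 1, char 'e'): match length 3
  offset=5 (pos 0, char 'b'): match length 0
Longest match has length 3 at offset 4.
next_char = character at position 5 + 3 = 8 -> 'b'

Best match: offset=4, length=3 (matching 'eee' starting at position 1)
LZ77 triple: (4, 3, 'b')


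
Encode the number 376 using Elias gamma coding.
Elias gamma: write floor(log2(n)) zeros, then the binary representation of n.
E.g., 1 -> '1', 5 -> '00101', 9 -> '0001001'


num_bits = floor(log2(376)) + 1 = 9
leading_zeros = num_bits - 1 = 8
binary(376) = 101111000

Elias gamma(376) = '00000000' + '101111000' = 00000000101111000 (17 bits)


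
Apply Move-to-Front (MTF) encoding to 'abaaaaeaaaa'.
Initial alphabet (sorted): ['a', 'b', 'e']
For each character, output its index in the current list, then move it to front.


MTF encoding:
'a': index 0 in ['a', 'b', 'e'] -> ['a', 'b', 'e']
'b': index 1 in ['a', 'b', 'e'] -> ['b', 'a', 'e']
'a': index 1 in ['b', 'a', 'e'] -> ['a', 'b', 'e']
'a': index 0 in ['a', 'b', 'e'] -> ['a', 'b', 'e']
'a': index 0 in ['a', 'b', 'e'] -> ['a', 'b', 'e']
'a': index 0 in ['a', 'b', 'e'] -> ['a', 'b', 'e']
'e': index 2 in ['a', 'b', 'e'] -> ['e', 'a', 'b']
'a': index 1 in ['e', 'a', 'b'] -> ['a', 'e', 'b']
'a': index 0 in ['a', 'e', 'b'] -> ['a', 'e', 'b']
'a': index 0 in ['a', 'e', 'b'] -> ['a', 'e', 'b']
'a': index 0 in ['a', 'e', 'b'] -> ['a', 'e', 'b']


Output: [0, 1, 1, 0, 0, 0, 2, 1, 0, 0, 0]


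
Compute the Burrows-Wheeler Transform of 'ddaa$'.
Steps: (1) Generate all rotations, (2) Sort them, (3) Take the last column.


Rotations (sorted):
  0: $ddaa -> last char: a
  1: a$dda -> last char: a
  2: aa$dd -> last char: d
  3: daa$d -> last char: d
  4: ddaa$ -> last char: $


BWT = aadd$


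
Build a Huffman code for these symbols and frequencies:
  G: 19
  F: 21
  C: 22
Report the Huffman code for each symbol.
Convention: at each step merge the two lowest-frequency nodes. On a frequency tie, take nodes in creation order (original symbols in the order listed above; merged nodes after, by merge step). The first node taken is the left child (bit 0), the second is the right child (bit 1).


Huffman tree construction:
Step 1: Merge G(19) + F(21) = 40
Step 2: Merge C(22) + (G+F)(40) = 62
Read each symbol's code off the tree from the root (left child = 0, right child = 1).

Codes:
  G: 10 (length 2)
  F: 11 (length 2)
  C: 0 (length 1)
Average code length: 102/62 = 1.6452 bits/symbol


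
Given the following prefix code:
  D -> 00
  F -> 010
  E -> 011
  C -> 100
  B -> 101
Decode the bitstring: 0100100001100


Decoding step by step:
Bits 010 -> F
Bits 010 -> F
Bits 00 -> D
Bits 011 -> E
Bits 00 -> D


Decoded message: FFDED


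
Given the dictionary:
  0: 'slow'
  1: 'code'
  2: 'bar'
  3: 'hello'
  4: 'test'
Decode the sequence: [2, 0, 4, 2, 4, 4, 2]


Look up each index in the dictionary:
  2 -> 'bar'
  0 -> 'slow'
  4 -> 'test'
  2 -> 'bar'
  4 -> 'test'
  4 -> 'test'
  2 -> 'bar'

Decoded: "bar slow test bar test test bar"


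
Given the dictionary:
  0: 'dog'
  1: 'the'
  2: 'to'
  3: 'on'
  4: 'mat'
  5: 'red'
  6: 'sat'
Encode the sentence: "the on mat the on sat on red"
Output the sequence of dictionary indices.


Look up each word in the dictionary:
  'the' -> 1
  'on' -> 3
  'mat' -> 4
  'the' -> 1
  'on' -> 3
  'sat' -> 6
  'on' -> 3
  'red' -> 5

Encoded: [1, 3, 4, 1, 3, 6, 3, 5]


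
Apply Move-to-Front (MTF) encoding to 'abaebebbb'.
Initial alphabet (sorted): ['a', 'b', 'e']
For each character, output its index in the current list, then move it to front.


MTF encoding:
'a': index 0 in ['a', 'b', 'e'] -> ['a', 'b', 'e']
'b': index 1 in ['a', 'b', 'e'] -> ['b', 'a', 'e']
'a': index 1 in ['b', 'a', 'e'] -> ['a', 'b', 'e']
'e': index 2 in ['a', 'b', 'e'] -> ['e', 'a', 'b']
'b': index 2 in ['e', 'a', 'b'] -> ['b', 'e', 'a']
'e': index 1 in ['b', 'e', 'a'] -> ['e', 'b', 'a']
'b': index 1 in ['e', 'b', 'a'] -> ['b', 'e', 'a']
'b': index 0 in ['b', 'e', 'a'] -> ['b', 'e', 'a']
'b': index 0 in ['b', 'e', 'a'] -> ['b', 'e', 'a']


Output: [0, 1, 1, 2, 2, 1, 1, 0, 0]


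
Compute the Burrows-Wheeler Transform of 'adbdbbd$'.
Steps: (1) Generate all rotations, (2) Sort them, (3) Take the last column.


Rotations (sorted):
  0: $adbdbbd -> last char: d
  1: adbdbbd$ -> last char: $
  2: bbd$adbd -> last char: d
  3: bd$adbdb -> last char: b
  4: bdbbd$ad -> last char: d
  5: d$adbdbb -> last char: b
  6: dbbd$adb -> last char: b
  7: dbdbbd$a -> last char: a


BWT = d$dbdbba


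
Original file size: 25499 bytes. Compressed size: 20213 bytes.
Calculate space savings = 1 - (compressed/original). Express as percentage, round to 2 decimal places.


ratio = compressed/original = 20213/25499 = 0.792698
savings = 1 - ratio = 1 - 0.792698 = 0.207302
as a percentage: 0.207302 * 100 = 20.73%

Space savings = 1 - 20213/25499 = 20.73%


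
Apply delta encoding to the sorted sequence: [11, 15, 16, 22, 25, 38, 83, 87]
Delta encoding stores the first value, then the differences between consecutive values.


First value: 11
Deltas:
  15 - 11 = 4
  16 - 15 = 1
  22 - 16 = 6
  25 - 22 = 3
  38 - 25 = 13
  83 - 38 = 45
  87 - 83 = 4


Delta encoded: [11, 4, 1, 6, 3, 13, 45, 4]


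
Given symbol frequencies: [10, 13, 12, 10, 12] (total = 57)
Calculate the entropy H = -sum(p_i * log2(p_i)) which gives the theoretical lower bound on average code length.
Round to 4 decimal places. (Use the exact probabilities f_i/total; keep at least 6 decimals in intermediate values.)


Per-symbol terms -p_i * log2(p_i) with p_i = f_i/57:
  p = 10/57 = 0.175439: log2(p) = -2.510962, -p*log2(p) = 0.440520
  p = 13/57 = 0.228070: log2(p) = -2.132450, -p*log2(p) = 0.486348
  p = 12/57 = 0.210526: log2(p) = -2.247928, -p*log2(p) = 0.473248
  p = 10/57 = 0.175439: log2(p) = -2.510962, -p*log2(p) = 0.440520
  p = 12/57 = 0.210526: log2(p) = -2.247928, -p*log2(p) = 0.473248
H = 0.440520 + 0.486348 + 0.473248 + 0.440520 + 0.473248 = 2.313884

H = 2.3139 bits/symbol
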